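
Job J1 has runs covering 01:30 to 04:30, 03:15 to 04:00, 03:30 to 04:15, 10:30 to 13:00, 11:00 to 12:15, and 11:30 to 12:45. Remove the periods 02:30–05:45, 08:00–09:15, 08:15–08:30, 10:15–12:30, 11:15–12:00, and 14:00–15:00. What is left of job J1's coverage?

A, merged: 01:30–04:30, 10:30–13:00.
B, merged: 02:30–05:45, 08:00–09:15, 10:15–12:30, 14:00–15:00.
01:30–04:30 \ B = 01:30–02:30.
10:30–13:00 \ B = 12:30–13:00.

01:30–02:30, 12:30–13:00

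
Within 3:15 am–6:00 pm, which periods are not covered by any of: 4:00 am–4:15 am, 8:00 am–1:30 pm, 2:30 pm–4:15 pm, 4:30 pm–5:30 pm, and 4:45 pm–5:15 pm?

Covered (merged): 4:00 am-4:15 am, 8:00 am-1:30 pm, 2:30 pm-4:15 pm, 4:30 pm-5:30 pm.
Complement within 3:15 am-6:00 pm: 3:15 am-4:00 am, 4:15 am-8:00 am, 1:30 pm-2:30 pm, 4:15 pm-4:30 pm, 5:30 pm-6:00 pm.

3:15 am-4:00 am, 4:15 am-8:00 am, 1:30 pm-2:30 pm, 4:15 pm-4:30 pm, 5:30 pm-6:00 pm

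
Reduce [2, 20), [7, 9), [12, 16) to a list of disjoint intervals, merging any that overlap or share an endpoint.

[2, 20)

[7, 9) overlaps/touches [2, 20) → extend to [2, 20).
[12, 16) overlaps/touches [2, 20) → extend to [2, 20).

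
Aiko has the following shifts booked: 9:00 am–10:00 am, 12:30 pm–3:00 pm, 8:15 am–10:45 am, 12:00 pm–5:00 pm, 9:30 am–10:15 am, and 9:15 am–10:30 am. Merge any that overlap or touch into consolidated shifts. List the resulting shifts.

8:15 am–10:45 am, 12:00 pm–5:00 pm

Sort by start: 8:15 am–10:45 am, 9:00 am–10:00 am, 9:15 am–10:30 am, 9:30 am–10:15 am, 12:00 pm–5:00 pm, 12:30 pm–3:00 pm.
9:00 am–10:00 am overlaps/touches 8:15 am–10:45 am → extend to 8:15 am–10:45 am.
9:15 am–10:30 am overlaps/touches 8:15 am–10:45 am → extend to 8:15 am–10:45 am.
9:30 am–10:15 am overlaps/touches 8:15 am–10:45 am → extend to 8:15 am–10:45 am.
12:00 pm–5:00 pm is disjoint → start new block.
12:30 pm–3:00 pm overlaps/touches 12:00 pm–5:00 pm → extend to 12:00 pm–5:00 pm.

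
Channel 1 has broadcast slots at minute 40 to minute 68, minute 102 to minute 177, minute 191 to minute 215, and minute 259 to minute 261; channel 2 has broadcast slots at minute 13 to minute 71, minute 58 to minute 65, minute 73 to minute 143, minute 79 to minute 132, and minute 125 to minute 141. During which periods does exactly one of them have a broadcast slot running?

Second set merges to minute 13 to minute 71, minute 73 to minute 143.
A but not B: minute 143 to minute 177, minute 191 to minute 215, minute 259 to minute 261.
B but not A: minute 13 to minute 40, minute 68 to minute 71, minute 73 to minute 102.
Combining gives A △ B.

minute 13 to minute 40, minute 68 to minute 71, minute 73 to minute 102, minute 143 to minute 177, minute 191 to minute 215, minute 259 to minute 261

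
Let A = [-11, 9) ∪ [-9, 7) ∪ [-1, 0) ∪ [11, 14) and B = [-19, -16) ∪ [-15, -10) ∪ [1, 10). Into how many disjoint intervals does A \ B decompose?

Merge the first list: [-11, 9), [11, 14).
A \ B = [-10, 1), [11, 14).
That is 2 disjoint pieces.

2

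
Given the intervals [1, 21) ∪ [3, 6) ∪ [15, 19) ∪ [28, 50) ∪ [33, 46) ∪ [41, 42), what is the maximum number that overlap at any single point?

At 41, 3 of the intervals are simultaneously active.
No point has more.

3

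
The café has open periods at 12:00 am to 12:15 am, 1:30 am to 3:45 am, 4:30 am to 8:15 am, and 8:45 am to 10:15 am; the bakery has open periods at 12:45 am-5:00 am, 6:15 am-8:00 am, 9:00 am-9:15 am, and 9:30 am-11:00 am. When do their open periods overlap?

1:30 am–3:45 am, 4:30 am–5:00 am, 6:15 am–8:00 am, 9:00 am–9:15 am, 9:30 am–10:15 am

12:00 am–12:15 am: no overlap with the second set.
1:30 am–3:45 am meets the second set on 1:30 am–3:45 am.
4:30 am–8:15 am meets the second set on 4:30 am–5:00 am, 6:15 am–8:00 am.
8:45 am–10:15 am meets the second set on 9:00 am–9:15 am, 9:30 am–10:15 am.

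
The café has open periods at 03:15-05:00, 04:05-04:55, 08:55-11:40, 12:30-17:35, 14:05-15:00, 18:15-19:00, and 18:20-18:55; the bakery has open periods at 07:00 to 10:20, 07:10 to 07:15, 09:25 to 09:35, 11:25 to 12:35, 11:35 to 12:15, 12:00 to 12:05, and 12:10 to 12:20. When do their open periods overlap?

First set merges to 03:15-05:00, 08:55-11:40, 12:30-17:35, 18:15-19:00.
Second set merges to 07:00-10:20, 11:25-12:35.
03:15-05:00 meets no B interval.
08:55-11:40 ∩ B → 08:55-10:20, 11:25-11:40.
12:30-17:35 ∩ B → 12:30-12:35.
18:15-19:00 meets no B interval.

08:55-10:20, 11:25-11:40, 12:30-12:35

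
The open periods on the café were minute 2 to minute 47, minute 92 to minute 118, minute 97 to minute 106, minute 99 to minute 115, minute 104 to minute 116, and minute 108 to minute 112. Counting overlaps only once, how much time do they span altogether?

71 minutes

Merged: minute 2 to minute 47, minute 92 to minute 118.
Lengths: 45 minutes + 26 minutes = 71 minutes.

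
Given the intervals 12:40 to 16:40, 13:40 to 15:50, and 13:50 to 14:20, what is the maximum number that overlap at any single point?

3

Sweep endpoints in order; track running count of active intervals.
Peak of 3 reached at 13:50.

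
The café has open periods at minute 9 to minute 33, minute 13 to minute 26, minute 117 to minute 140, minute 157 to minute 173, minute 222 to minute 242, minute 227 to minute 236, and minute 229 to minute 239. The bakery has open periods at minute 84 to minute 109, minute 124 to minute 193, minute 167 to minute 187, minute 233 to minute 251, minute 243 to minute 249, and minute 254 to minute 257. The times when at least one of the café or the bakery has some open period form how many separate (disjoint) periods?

First set merges to minute 9 to minute 33, minute 117 to minute 140, minute 157 to minute 173, minute 222 to minute 242.
Second set merges to minute 84 to minute 109, minute 124 to minute 193, minute 233 to minute 251, minute 254 to minute 257.
A ∪ B = minute 9 to minute 33, minute 84 to minute 109, minute 117 to minute 193, minute 222 to minute 251, minute 254 to minute 257.
That is 5 disjoint pieces.

5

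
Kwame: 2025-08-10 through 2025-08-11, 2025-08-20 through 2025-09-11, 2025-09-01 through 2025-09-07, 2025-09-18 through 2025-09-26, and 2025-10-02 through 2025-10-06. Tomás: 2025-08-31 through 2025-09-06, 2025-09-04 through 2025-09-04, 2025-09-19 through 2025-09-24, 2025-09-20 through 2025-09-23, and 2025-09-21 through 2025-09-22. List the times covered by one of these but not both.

First set merges to 2025-08-10 through 2025-08-11, 2025-08-20 through 2025-09-11, 2025-09-18 through 2025-09-26, 2025-10-02 through 2025-10-06.
Second set merges to 2025-08-31 through 2025-09-06, 2025-09-19 through 2025-09-24.
A \ B = 2025-08-10 through 2025-08-11, 2025-08-20 through 2025-08-30, 2025-09-07 through 2025-09-11, 2025-09-18 through 2025-09-18, 2025-09-25 through 2025-09-26, 2025-10-02 through 2025-10-06.
B \ A = none.
Union of the two gives the symmetric difference.

2025-08-10 through 2025-08-11, 2025-08-20 through 2025-08-30, 2025-09-07 through 2025-09-11, 2025-09-18 through 2025-09-18, 2025-09-25 through 2025-09-26, 2025-10-02 through 2025-10-06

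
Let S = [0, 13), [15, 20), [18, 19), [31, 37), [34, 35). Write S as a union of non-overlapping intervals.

[15, 20) is disjoint → start new block.
[18, 19) overlaps/touches [15, 20) → extend to [15, 20).
[31, 37) is disjoint → start new block.
[34, 35) overlaps/touches [31, 37) → extend to [31, 37).

[0, 13) ∪ [15, 20) ∪ [31, 37)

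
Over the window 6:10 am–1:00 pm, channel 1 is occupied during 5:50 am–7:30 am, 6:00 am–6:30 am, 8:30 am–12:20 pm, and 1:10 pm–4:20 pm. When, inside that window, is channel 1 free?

Covered (merged): 5:50 am-7:30 am, 8:30 am-12:20 pm, 1:10 pm-4:20 pm.
Uncovered inside 6:10 am-1:00 pm: 7:30 am-8:30 am, 12:20 pm-1:00 pm.

7:30 am-8:30 am, 12:20 pm-1:00 pm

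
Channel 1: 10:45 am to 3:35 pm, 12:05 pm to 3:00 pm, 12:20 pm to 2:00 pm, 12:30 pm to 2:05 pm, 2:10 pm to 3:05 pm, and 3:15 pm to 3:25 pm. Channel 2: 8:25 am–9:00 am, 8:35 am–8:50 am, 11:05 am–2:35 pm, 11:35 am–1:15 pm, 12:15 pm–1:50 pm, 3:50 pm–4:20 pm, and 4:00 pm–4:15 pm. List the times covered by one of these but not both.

8:25 am–9:00 am, 10:45 am–11:05 am, 2:35 pm–3:35 pm, 3:50 pm–4:20 pm

A, merged: 10:45 am–3:35 pm.
B, merged: 8:25 am–9:00 am, 11:05 am–2:35 pm, 3:50 pm–4:20 pm.
Only in the first: 10:45 am–11:05 am, 2:35 pm–3:35 pm.
Only in the second: 8:25 am–9:00 am, 3:50 pm–4:20 pm.
Together these are the periods covered by exactly one.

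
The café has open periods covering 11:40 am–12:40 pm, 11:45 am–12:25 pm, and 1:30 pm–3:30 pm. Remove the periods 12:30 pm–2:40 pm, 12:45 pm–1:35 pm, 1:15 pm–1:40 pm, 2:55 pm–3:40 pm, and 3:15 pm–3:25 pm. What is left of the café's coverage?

11:40 am-12:30 pm, 2:40 pm-2:55 pm

A, merged: 11:40 am-12:40 pm, 1:30 pm-3:30 pm.
B, merged: 12:30 pm-2:40 pm, 2:55 pm-3:40 pm.
11:40 am-12:40 pm with B removed leaves 11:40 am-12:30 pm.
1:30 pm-3:30 pm with B removed leaves 2:40 pm-2:55 pm.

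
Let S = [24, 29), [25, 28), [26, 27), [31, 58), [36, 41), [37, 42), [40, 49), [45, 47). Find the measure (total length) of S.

32

Merged: [24, 29), [31, 58).
Lengths: 5 + 27 = 32.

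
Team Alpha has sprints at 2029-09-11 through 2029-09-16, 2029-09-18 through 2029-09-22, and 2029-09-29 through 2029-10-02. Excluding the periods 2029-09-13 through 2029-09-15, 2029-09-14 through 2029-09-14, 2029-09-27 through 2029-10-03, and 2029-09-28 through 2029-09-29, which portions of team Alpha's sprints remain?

B, merged: 2029-09-13 through 2029-09-15, 2029-09-27 through 2029-10-03.
2029-09-11 through 2029-09-16 minus B → 2029-09-11 through 2029-09-12, 2029-09-16 through 2029-09-16.
2029-09-18 through 2029-09-22: no B overlap → unchanged.
2029-09-29 through 2029-10-02: fully covered by B → removed.

2029-09-11 through 2029-09-12, 2029-09-16 through 2029-09-16, 2029-09-18 through 2029-09-22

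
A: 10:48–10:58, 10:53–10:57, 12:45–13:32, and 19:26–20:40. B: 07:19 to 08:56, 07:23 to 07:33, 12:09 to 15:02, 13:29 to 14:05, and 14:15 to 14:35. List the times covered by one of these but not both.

First set merges to 10:48-10:58, 12:45-13:32, 19:26-20:40.
Second set merges to 07:19-08:56, 12:09-15:02.
A \ B = 10:48-10:58, 19:26-20:40.
B \ A = 07:19-08:56, 12:09-12:45, 13:32-15:02.
Union of the two gives the symmetric difference.

07:19-08:56, 10:48-10:58, 12:09-12:45, 13:32-15:02, 19:26-20:40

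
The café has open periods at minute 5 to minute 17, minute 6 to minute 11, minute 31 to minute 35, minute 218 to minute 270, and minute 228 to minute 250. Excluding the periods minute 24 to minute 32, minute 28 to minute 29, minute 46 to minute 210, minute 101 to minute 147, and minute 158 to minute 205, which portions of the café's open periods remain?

minute 5 to minute 17, minute 32 to minute 35, minute 218 to minute 270

First set merges to minute 5 to minute 17, minute 31 to minute 35, minute 218 to minute 270.
Second set merges to minute 24 to minute 32, minute 46 to minute 210.
minute 5 to minute 17 is untouched.
minute 31 to minute 35 with B removed leaves minute 32 to minute 35.
minute 218 to minute 270 is untouched.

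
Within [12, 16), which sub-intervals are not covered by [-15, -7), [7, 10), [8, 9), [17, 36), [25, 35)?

[12, 16)

After merging, the occupied span is [-15, -7), [7, 10), [17, 36).
Uncovered inside [12, 16): [12, 16).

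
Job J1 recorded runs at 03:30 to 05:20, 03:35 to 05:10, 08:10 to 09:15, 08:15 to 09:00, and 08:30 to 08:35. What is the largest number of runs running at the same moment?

Walk the sorted start/end points keeping a running depth.
The depth first hits 3 at 08:30.

3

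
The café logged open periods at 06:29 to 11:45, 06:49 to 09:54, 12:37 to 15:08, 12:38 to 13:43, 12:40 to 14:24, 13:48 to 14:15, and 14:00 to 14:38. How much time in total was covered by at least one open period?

7 h 47 min

Merged: 06:29–11:45, 12:37–15:08.
Lengths: 5 h 16 min + 2 h 31 min = 7 h 47 min.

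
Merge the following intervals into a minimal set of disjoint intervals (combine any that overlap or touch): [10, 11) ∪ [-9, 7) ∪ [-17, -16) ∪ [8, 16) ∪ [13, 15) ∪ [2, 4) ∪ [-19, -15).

[-19, -15) ∪ [-9, 7) ∪ [8, 16)

Sort by start: [-19, -15), [-17, -16), [-9, 7), [2, 4), [8, 16), [10, 11), [13, 15).
[-17, -16) overlaps/touches [-19, -15) → extend to [-19, -15).
[-9, 7) is disjoint → start new block.
[2, 4) overlaps/touches [-9, 7) → extend to [-9, 7).
[8, 16) is disjoint → start new block.
[10, 11) overlaps/touches [8, 16) → extend to [8, 16).
[13, 15) overlaps/touches [8, 16) → extend to [8, 16).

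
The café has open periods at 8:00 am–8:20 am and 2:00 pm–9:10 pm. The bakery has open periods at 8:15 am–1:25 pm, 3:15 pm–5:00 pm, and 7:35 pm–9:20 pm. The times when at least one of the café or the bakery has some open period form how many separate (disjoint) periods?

2

A ∪ B = 8:00 am–1:25 pm, 2:00 pm–9:20 pm.
That is 2 disjoint pieces.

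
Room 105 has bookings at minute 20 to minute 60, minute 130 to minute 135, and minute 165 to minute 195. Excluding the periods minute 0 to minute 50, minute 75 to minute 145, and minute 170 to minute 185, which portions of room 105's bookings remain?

minute 50 to minute 60, minute 165 to minute 170, minute 185 to minute 195

minute 20 to minute 60 minus B → minute 50 to minute 60.
minute 130 to minute 135: fully covered by B → removed.
minute 165 to minute 195 minus B → minute 165 to minute 170, minute 185 to minute 195.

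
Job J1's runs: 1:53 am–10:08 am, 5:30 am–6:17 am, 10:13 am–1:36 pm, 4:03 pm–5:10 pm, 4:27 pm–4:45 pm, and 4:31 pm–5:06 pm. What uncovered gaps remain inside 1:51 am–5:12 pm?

1:51 am-1:53 am, 10:08 am-10:13 am, 1:36 pm-4:03 pm, 5:10 pm-5:12 pm

After merging, the occupied span is 1:53 am-10:08 am, 10:13 am-1:36 pm, 4:03 pm-5:10 pm.
Complement within 1:51 am-5:12 pm: 1:51 am-1:53 am, 10:08 am-10:13 am, 1:36 pm-4:03 pm, 5:10 pm-5:12 pm.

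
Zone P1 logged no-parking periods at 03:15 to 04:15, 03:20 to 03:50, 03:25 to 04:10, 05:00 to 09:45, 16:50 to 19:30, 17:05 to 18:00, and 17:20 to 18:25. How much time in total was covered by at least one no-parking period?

Merged: 03:15–04:15, 05:00–09:45, 16:50–19:30.
Lengths: 1 h + 4 h 45 min + 2 h 40 min = 8 h 25 min.

8 h 25 min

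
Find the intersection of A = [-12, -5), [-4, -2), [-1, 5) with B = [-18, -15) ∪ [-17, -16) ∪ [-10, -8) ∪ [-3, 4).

[-10, -8) ∪ [-3, -2) ∪ [-1, 4)

Second set merges to [-18, -15), [-10, -8), [-3, 4).
[-12, -5) ∩ B → [-10, -8).
[-4, -2) ∩ B → [-3, -2).
[-1, 5) ∩ B → [-1, 4).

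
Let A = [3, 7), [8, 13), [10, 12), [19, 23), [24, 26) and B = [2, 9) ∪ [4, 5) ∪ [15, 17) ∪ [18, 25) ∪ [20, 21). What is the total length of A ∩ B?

First set merges to [3, 7), [8, 13), [19, 23), [24, 26).
Second set merges to [2, 9), [15, 17), [18, 25).
A ∩ B = [3, 7), [8, 9), [19, 23), [24, 25).
Total: 4 + 1 + 4 + 1 = 10.

10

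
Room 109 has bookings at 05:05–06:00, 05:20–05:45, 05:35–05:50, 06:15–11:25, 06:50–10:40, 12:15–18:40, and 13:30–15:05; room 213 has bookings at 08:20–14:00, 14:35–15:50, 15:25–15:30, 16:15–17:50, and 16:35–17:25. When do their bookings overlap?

08:20-11:25, 12:15-14:00, 14:35-15:50, 16:15-17:50

Merge the first list: 05:05-06:00, 06:15-11:25, 12:15-18:40.
Merge the second list: 08:20-14:00, 14:35-15:50, 16:15-17:50.
05:05-06:00: no overlap with the second set.
06:15-11:25 meets the second set on 08:20-11:25.
12:15-18:40 meets the second set on 12:15-14:00, 14:35-15:50, 16:15-17:50.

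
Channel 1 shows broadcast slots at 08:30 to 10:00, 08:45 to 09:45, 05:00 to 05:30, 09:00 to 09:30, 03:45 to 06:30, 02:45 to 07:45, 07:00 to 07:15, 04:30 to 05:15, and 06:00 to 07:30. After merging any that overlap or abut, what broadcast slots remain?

02:45-07:45, 08:30-10:00

Sort by start: 02:45-07:45, 03:45-06:30, 04:30-05:15, 05:00-05:30, 06:00-07:30, 07:00-07:15, 08:30-10:00, 08:45-09:45, 09:00-09:30.
03:45-06:30 overlaps/touches 02:45-07:45 → extend to 02:45-07:45.
04:30-05:15 overlaps/touches 02:45-07:45 → extend to 02:45-07:45.
05:00-05:30 overlaps/touches 02:45-07:45 → extend to 02:45-07:45.
06:00-07:30 overlaps/touches 02:45-07:45 → extend to 02:45-07:45.
07:00-07:15 overlaps/touches 02:45-07:45 → extend to 02:45-07:45.
08:30-10:00 is disjoint → start new block.
08:45-09:45 overlaps/touches 08:30-10:00 → extend to 08:30-10:00.
09:00-09:30 overlaps/touches 08:30-10:00 → extend to 08:30-10:00.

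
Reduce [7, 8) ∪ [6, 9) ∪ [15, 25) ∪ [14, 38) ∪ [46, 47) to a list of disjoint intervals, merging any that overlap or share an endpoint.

[6, 9) ∪ [14, 38) ∪ [46, 47)

Sort by start: [6, 9), [7, 8), [14, 38), [15, 25), [46, 47).
[7, 8) overlaps/touches [6, 9) → extend to [6, 9).
[14, 38) is disjoint → start new block.
[15, 25) overlaps/touches [14, 38) → extend to [14, 38).
[46, 47) is disjoint → start new block.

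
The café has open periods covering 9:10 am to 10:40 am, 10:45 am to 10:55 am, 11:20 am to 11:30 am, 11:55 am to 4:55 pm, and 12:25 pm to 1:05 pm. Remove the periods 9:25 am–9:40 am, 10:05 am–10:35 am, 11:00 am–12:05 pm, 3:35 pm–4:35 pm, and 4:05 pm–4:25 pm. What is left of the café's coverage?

9:10 am–9:25 am, 9:40 am–10:05 am, 10:35 am–10:40 am, 10:45 am–10:55 am, 12:05 pm–3:35 pm, 4:35 pm–4:55 pm

First set merges to 9:10 am–10:40 am, 10:45 am–10:55 am, 11:20 am–11:30 am, 11:55 am–4:55 pm.
Second set merges to 9:25 am–9:40 am, 10:05 am–10:35 am, 11:00 am–12:05 pm, 3:35 pm–4:35 pm.
9:10 am–10:40 am minus B → 9:10 am–9:25 am, 9:40 am–10:05 am, 10:35 am–10:40 am.
10:45 am–10:55 am: no B overlap → unchanged.
11:20 am–11:30 am: fully covered by B → removed.
11:55 am–4:55 pm minus B → 12:05 pm–3:35 pm, 4:35 pm–4:55 pm.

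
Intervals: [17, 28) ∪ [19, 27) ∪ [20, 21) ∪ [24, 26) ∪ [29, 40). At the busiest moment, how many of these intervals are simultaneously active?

Walk the sorted start/end points keeping a running depth.
The depth first hits 3 at 20.

3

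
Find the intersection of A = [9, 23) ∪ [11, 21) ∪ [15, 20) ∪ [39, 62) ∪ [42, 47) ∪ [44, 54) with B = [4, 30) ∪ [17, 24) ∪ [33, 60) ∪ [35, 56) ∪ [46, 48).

[9, 23) ∪ [39, 60)

A, merged: [9, 23), [39, 62).
B, merged: [4, 30), [33, 60).
[9, 23) ∩ B → [9, 23).
[39, 62) ∩ B → [39, 60).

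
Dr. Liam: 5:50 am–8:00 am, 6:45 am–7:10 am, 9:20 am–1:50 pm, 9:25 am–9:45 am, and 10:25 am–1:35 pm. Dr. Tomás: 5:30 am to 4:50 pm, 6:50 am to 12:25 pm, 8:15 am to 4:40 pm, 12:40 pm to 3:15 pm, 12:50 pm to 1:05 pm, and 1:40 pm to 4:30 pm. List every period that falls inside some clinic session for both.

5:50 am-8:00 am, 9:20 am-1:50 pm

First set merges to 5:50 am-8:00 am, 9:20 am-1:50 pm.
Second set merges to 5:30 am-4:50 pm.
5:50 am-8:00 am ∩ B → 5:50 am-8:00 am.
9:20 am-1:50 pm ∩ B → 9:20 am-1:50 pm.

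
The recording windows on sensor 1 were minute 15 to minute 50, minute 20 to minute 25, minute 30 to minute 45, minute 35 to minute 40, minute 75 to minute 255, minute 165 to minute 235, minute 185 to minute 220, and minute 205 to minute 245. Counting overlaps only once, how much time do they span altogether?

Merged: minute 15 to minute 50, minute 75 to minute 255.
Lengths: 35 minutes + 180 minutes = 215 minutes.

215 minutes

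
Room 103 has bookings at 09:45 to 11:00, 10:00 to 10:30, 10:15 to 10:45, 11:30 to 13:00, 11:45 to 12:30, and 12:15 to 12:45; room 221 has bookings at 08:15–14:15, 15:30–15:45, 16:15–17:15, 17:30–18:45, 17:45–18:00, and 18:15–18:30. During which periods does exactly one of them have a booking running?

First set merges to 09:45–11:00, 11:30–13:00.
Second set merges to 08:15–14:15, 15:30–15:45, 16:15–17:15, 17:30–18:45.
A but not B: none.
B but not A: 08:15–09:45, 11:00–11:30, 13:00–14:15, 15:30–15:45, 16:15–17:15, 17:30–18:45.
Combining gives A △ B.

08:15–09:45, 11:00–11:30, 13:00–14:15, 15:30–15:45, 16:15–17:15, 17:30–18:45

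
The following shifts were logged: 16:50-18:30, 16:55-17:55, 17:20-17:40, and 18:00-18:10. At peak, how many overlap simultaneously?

At 17:20, 3 of the intervals are simultaneously active.
No point has more.

3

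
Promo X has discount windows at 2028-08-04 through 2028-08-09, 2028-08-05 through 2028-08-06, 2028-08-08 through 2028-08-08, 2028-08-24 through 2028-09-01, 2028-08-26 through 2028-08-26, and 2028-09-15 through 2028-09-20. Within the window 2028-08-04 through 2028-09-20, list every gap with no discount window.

After merging, the occupied span is 2028-08-04 through 2028-08-09, 2028-08-24 through 2028-09-01, 2028-09-15 through 2028-09-20.
Complement within 2028-08-04 through 2028-09-20: 2028-08-10 through 2028-08-23, 2028-09-02 through 2028-09-14.

2028-08-10 through 2028-08-23, 2028-09-02 through 2028-09-14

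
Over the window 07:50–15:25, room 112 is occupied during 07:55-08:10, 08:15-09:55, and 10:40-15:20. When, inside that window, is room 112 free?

The merged coverage is 07:55-08:10, 08:15-09:55, 10:40-15:20.
Gaps within 07:50-15:25: 07:50-07:55, 08:10-08:15, 09:55-10:40, 15:20-15:25.

07:50-07:55, 08:10-08:15, 09:55-10:40, 15:20-15:25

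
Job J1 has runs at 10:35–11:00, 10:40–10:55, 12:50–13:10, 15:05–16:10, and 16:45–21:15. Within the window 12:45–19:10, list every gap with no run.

12:45–12:50, 13:10–15:05, 16:10–16:45

After merging, the occupied span is 10:35–11:00, 12:50–13:10, 15:05–16:10, 16:45–21:15.
Uncovered inside 12:45–19:10: 12:45–12:50, 13:10–15:05, 16:10–16:45.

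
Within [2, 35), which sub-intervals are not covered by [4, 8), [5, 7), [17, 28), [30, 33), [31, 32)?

After merging, the occupied span is [4, 8), [17, 28), [30, 33).
Gaps within [2, 35): [2, 4), [8, 17), [28, 30), [33, 35).

[2, 4) ∪ [8, 17) ∪ [28, 30) ∪ [33, 35)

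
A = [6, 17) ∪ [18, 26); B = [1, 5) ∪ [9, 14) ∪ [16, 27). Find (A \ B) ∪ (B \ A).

A \ B = [6, 9), [14, 16).
B \ A = [1, 5), [17, 18), [26, 27).
Union of the two gives the symmetric difference.

[1, 5) ∪ [6, 9) ∪ [14, 16) ∪ [17, 18) ∪ [26, 27)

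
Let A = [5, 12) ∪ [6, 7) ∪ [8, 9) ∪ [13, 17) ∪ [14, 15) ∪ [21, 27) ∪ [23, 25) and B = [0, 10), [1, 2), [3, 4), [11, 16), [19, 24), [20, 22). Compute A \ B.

First set merges to [5, 12), [13, 17), [21, 27).
Second set merges to [0, 10), [11, 16), [19, 24).
[5, 12) with B removed leaves [10, 11).
[13, 17) with B removed leaves [16, 17).
[21, 27) with B removed leaves [24, 27).

[10, 11) ∪ [16, 17) ∪ [24, 27)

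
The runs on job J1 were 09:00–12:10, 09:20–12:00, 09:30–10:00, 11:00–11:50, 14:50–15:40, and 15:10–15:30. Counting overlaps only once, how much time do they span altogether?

4 h

Merged: 09:00-12:10, 14:50-15:40.
Lengths: 3 h 10 min + 50 min = 4 h.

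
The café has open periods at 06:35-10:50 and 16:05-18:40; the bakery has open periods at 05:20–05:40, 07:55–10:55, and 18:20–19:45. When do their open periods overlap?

07:55–10:50, 18:20–18:40

06:35–10:50 meets the second set on 07:55–10:50.
16:05–18:40 meets the second set on 18:20–18:40.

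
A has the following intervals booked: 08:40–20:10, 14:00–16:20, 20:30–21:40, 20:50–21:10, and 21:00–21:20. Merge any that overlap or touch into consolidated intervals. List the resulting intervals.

14:00-16:20 overlaps/touches 08:40-20:10 → extend to 08:40-20:10.
20:30-21:40 is disjoint → start new block.
20:50-21:10 overlaps/touches 20:30-21:40 → extend to 20:30-21:40.
21:00-21:20 overlaps/touches 20:30-21:40 → extend to 20:30-21:40.

08:40-20:10, 20:30-21:40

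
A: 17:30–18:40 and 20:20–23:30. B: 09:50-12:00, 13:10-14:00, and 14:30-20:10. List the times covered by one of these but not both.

Only in the first: 20:20–23:30.
Only in the second: 09:50–12:00, 13:10–14:00, 14:30–17:30, 18:40–20:10.
Together these are the periods covered by exactly one.

09:50–12:00, 13:10–14:00, 14:30–17:30, 18:40–20:10, 20:20–23:30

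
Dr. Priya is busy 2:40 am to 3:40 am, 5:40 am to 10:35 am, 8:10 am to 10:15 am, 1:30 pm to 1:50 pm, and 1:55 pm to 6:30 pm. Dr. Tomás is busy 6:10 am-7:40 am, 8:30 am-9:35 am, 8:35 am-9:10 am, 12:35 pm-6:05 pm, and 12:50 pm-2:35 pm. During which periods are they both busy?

First set merges to 2:40 am–3:40 am, 5:40 am–10:35 am, 1:30 pm–1:50 pm, 1:55 pm–6:30 pm.
Second set merges to 6:10 am–7:40 am, 8:30 am–9:35 am, 12:35 pm–6:05 pm.
2:40 am–3:40 am falls entirely outside B.
5:40 am–10:35 am overlaps B on 6:10 am–7:40 am, 8:30 am–9:35 am.
1:30 pm–1:50 pm overlaps B on 1:30 pm–1:50 pm.
1:55 pm–6:30 pm overlaps B on 1:55 pm–6:05 pm.

6:10 am–7:40 am, 8:30 am–9:35 am, 1:30 pm–1:50 pm, 1:55 pm–6:05 pm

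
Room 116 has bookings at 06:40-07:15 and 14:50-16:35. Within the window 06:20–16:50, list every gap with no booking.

The merged coverage is 06:40–07:15, 14:50–16:35.
Uncovered inside 06:20–16:50: 06:20–06:40, 07:15–14:50, 16:35–16:50.

06:20–06:40, 07:15–14:50, 16:35–16:50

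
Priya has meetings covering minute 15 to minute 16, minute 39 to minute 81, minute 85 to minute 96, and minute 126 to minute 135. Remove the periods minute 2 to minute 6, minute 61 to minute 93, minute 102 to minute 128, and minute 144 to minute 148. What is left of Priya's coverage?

minute 15 to minute 16: nothing removed.
minute 39 to minute 81 \ B = minute 39 to minute 61.
minute 85 to minute 96 \ B = minute 93 to minute 96.
minute 126 to minute 135 \ B = minute 128 to minute 135.

minute 15 to minute 16, minute 39 to minute 61, minute 93 to minute 96, minute 128 to minute 135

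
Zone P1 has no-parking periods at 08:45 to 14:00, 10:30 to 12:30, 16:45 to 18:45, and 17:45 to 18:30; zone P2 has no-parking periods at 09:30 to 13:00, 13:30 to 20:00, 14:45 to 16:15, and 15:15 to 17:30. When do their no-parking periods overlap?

09:30–13:00, 13:30–14:00, 16:45–18:45

First set merges to 08:45–14:00, 16:45–18:45.
Second set merges to 09:30–13:00, 13:30–20:00.
08:45–14:00 ∩ B → 09:30–13:00, 13:30–14:00.
16:45–18:45 ∩ B → 16:45–18:45.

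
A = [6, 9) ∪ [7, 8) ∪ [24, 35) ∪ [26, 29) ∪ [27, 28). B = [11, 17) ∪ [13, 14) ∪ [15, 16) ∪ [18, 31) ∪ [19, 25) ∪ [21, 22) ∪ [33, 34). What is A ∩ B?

[24, 31) ∪ [33, 34)

A, merged: [6, 9), [24, 35).
B, merged: [11, 17), [18, 31), [33, 34).
[6, 9) falls entirely outside B.
[24, 35) overlaps B on [24, 31), [33, 34).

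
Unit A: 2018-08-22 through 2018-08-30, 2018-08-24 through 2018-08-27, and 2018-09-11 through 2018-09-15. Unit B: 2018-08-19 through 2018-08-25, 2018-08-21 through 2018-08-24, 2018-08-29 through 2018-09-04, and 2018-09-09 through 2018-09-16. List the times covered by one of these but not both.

Merge the first list: 2018-08-22 through 2018-08-30, 2018-09-11 through 2018-09-15.
Merge the second list: 2018-08-19 through 2018-08-25, 2018-08-29 through 2018-09-04, 2018-09-09 through 2018-09-16.
Only in the first: 2018-08-26 through 2018-08-28.
Only in the second: 2018-08-19 through 2018-08-21, 2018-08-31 through 2018-09-04, 2018-09-09 through 2018-09-10, 2018-09-16 through 2018-09-16.
Together these are the periods covered by exactly one.

2018-08-19 through 2018-08-21, 2018-08-26 through 2018-08-28, 2018-08-31 through 2018-09-04, 2018-09-09 through 2018-09-10, 2018-09-16 through 2018-09-16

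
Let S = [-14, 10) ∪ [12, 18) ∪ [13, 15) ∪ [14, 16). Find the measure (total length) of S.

30

Merged: [-14, 10), [12, 18).
Lengths: 24 + 6 = 30.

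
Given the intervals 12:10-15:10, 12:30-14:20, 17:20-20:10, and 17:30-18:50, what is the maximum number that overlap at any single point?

2

Walk the sorted start/end points keeping a running depth.
The depth first hits 2 at 12:30.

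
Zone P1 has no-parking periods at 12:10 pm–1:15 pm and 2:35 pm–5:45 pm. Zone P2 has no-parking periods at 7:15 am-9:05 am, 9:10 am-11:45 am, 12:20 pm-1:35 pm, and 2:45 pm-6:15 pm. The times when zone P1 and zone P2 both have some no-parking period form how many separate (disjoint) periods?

A ∩ B = 12:20 pm–1:15 pm, 2:45 pm–5:45 pm.
That is 2 disjoint pieces.

2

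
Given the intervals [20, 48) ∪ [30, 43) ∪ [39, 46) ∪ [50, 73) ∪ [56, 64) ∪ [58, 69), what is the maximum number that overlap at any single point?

3

At 39, 3 of the intervals are simultaneously active.
No point has more.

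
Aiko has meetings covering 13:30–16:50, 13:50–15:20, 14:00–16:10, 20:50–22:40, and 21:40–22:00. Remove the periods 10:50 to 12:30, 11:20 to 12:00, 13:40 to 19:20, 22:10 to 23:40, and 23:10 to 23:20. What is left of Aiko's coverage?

13:30–13:40, 20:50–22:10

Merge the first list: 13:30–16:50, 20:50–22:40.
Merge the second list: 10:50–12:30, 13:40–19:20, 22:10–23:40.
13:30–16:50 minus B → 13:30–13:40.
20:50–22:40 minus B → 20:50–22:10.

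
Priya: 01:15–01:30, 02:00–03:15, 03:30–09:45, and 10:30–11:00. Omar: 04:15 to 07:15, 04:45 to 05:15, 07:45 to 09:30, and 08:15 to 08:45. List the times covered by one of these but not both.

01:15–01:30, 02:00–03:15, 03:30–04:15, 07:15–07:45, 09:30–09:45, 10:30–11:00

Merge the second list: 04:15–07:15, 07:45–09:30.
Only in the first: 01:15–01:30, 02:00–03:15, 03:30–04:15, 07:15–07:45, 09:30–09:45, 10:30–11:00.
Only in the second: none.
Together these are the periods covered by exactly one.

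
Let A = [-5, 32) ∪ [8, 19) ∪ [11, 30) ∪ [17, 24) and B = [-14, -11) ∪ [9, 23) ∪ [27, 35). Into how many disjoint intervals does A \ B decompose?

2

A, merged: [-5, 32).
A \ B = [-5, 9), [23, 27).
That is 2 disjoint pieces.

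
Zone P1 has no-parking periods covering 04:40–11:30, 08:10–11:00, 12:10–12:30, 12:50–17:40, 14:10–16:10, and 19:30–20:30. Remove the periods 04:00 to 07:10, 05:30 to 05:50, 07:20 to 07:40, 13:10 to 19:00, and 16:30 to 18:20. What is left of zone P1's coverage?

07:10–07:20, 07:40–11:30, 12:10–12:30, 12:50–13:10, 19:30–20:30

A, merged: 04:40–11:30, 12:10–12:30, 12:50–17:40, 19:30–20:30.
B, merged: 04:00–07:10, 07:20–07:40, 13:10–19:00.
04:40–11:30 \ B = 07:10–07:20, 07:40–11:30.
12:10–12:30: nothing removed.
12:50–17:40 \ B = 12:50–13:10.
19:30–20:30: nothing removed.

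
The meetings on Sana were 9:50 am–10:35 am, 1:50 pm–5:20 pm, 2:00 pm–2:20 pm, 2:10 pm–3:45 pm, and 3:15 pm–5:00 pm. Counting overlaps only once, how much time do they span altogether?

Merged: 9:50 am–10:35 am, 1:50 pm–5:20 pm.
Lengths: 45 min + 3 h 30 min = 4 h 15 min.

4 h 15 min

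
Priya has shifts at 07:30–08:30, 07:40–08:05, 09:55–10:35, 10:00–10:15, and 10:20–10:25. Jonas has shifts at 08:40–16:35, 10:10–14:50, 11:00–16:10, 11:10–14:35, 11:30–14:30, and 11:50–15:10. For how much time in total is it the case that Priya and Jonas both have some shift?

40 min

A, merged: 07:30–08:30, 09:55–10:35.
B, merged: 08:40–16:35.
A ∩ B = 09:55–10:35.
Total: 40 min.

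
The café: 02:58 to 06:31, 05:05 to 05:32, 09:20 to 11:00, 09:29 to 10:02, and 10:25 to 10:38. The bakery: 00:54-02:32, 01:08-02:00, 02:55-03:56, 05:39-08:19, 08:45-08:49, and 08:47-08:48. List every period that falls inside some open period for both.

02:58–03:56, 05:39–06:31

A, merged: 02:58–06:31, 09:20–11:00.
B, merged: 00:54–02:32, 02:55–03:56, 05:39–08:19, 08:45–08:49.
02:58–06:31 meets the second set on 02:58–03:56, 05:39–06:31.
09:20–11:00: no overlap with the second set.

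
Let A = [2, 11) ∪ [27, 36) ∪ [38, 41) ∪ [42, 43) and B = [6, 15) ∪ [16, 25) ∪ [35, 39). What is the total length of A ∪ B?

37

A ∪ B = [2, 15), [16, 25), [27, 41), [42, 43).
Total: 13 + 9 + 14 + 1 = 37.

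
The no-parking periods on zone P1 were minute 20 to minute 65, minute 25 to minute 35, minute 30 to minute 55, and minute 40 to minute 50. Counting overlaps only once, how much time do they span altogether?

Merged: minute 20 to minute 65.
Length: 45 minutes.

45 minutes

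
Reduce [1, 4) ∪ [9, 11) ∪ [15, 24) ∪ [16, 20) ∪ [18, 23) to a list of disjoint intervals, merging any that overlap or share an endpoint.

[1, 4) ∪ [9, 11) ∪ [15, 24)

[9, 11) is disjoint → start new block.
[15, 24) is disjoint → start new block.
[16, 20) overlaps/touches [15, 24) → extend to [15, 24).
[18, 23) overlaps/touches [15, 24) → extend to [15, 24).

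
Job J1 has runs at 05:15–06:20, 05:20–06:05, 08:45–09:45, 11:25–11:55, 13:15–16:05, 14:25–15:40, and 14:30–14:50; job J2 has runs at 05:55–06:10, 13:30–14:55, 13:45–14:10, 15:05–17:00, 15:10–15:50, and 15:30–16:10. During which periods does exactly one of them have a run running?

A, merged: 05:15–06:20, 08:45–09:45, 11:25–11:55, 13:15–16:05.
B, merged: 05:55–06:10, 13:30–14:55, 15:05–17:00.
A \ B = 05:15–05:55, 06:10–06:20, 08:45–09:45, 11:25–11:55, 13:15–13:30, 14:55–15:05.
B \ A = 16:05–17:00.
Union of the two gives the symmetric difference.

05:15–05:55, 06:10–06:20, 08:45–09:45, 11:25–11:55, 13:15–13:30, 14:55–15:05, 16:05–17:00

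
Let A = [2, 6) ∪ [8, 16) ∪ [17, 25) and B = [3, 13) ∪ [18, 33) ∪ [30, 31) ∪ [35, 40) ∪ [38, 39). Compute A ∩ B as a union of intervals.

[3, 6) ∪ [8, 13) ∪ [18, 25)

Merge the second list: [3, 13), [18, 33), [35, 40).
[2, 6) meets the second set on [3, 6).
[8, 16) meets the second set on [8, 13).
[17, 25) meets the second set on [18, 25).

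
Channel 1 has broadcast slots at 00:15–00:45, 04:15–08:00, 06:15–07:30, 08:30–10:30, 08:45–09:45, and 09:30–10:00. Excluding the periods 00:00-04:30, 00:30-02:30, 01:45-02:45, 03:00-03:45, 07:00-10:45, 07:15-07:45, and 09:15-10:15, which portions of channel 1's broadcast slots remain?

04:30–07:00

A, merged: 00:15–00:45, 04:15–08:00, 08:30–10:30.
B, merged: 00:00–04:30, 07:00–10:45.
00:15–00:45: entirely removed.
04:15–08:00 \ B = 04:30–07:00.
08:30–10:30: entirely removed.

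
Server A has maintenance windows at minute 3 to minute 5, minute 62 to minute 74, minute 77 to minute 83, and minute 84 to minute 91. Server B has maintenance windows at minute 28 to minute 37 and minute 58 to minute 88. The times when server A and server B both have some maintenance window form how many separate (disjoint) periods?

A ∩ B = minute 62 to minute 74, minute 77 to minute 83, minute 84 to minute 88.
That is 3 disjoint pieces.

3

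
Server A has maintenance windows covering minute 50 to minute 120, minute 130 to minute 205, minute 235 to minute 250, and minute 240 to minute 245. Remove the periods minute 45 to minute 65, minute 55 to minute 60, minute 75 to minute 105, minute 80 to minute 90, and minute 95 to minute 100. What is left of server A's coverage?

minute 65 to minute 75, minute 105 to minute 120, minute 130 to minute 205, minute 235 to minute 250

A, merged: minute 50 to minute 120, minute 130 to minute 205, minute 235 to minute 250.
B, merged: minute 45 to minute 65, minute 75 to minute 105.
minute 50 to minute 120 \ B = minute 65 to minute 75, minute 105 to minute 120.
minute 130 to minute 205: nothing removed.
minute 235 to minute 250: nothing removed.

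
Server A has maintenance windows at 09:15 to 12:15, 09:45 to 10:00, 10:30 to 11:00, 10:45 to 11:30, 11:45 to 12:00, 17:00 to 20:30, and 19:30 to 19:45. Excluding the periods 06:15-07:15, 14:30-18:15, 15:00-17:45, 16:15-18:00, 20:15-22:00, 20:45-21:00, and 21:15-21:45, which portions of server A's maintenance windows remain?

09:15–12:15, 18:15–20:15

Merge the first list: 09:15–12:15, 17:00–20:30.
Merge the second list: 06:15–07:15, 14:30–18:15, 20:15–22:00.
09:15–12:15: no B overlap → unchanged.
17:00–20:30 minus B → 18:15–20:15.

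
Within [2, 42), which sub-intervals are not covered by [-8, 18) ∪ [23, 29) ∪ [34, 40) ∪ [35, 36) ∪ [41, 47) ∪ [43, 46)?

The merged coverage is [-8, 18), [23, 29), [34, 40), [41, 47).
Gaps within [2, 42): [18, 23), [29, 34), [40, 41).

[18, 23) ∪ [29, 34) ∪ [40, 41)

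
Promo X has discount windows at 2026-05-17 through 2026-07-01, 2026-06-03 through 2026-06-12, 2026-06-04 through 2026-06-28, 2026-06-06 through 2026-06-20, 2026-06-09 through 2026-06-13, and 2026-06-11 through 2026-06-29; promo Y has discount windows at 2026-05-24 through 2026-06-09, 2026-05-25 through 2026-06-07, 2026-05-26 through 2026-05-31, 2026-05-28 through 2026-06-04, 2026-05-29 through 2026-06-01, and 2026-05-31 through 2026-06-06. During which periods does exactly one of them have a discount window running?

A, merged: 2026-05-17 through 2026-07-01.
B, merged: 2026-05-24 through 2026-06-09.
Only in the first: 2026-05-17 through 2026-05-23, 2026-06-10 through 2026-07-01.
Only in the second: none.
Together these are the periods covered by exactly one.

2026-05-17 through 2026-05-23, 2026-06-10 through 2026-07-01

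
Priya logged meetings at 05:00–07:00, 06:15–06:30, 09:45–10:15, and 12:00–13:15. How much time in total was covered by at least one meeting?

3 h 45 min

Merged: 05:00-07:00, 09:45-10:15, 12:00-13:15.
Lengths: 2 h + 30 min + 1 h 15 min = 3 h 45 min.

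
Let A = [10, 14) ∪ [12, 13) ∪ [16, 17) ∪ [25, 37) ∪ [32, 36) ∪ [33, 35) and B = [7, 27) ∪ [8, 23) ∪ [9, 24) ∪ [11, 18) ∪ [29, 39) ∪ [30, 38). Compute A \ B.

First set merges to [10, 14), [16, 17), [25, 37).
Second set merges to [7, 27), [29, 39).
[10, 14): entirely removed.
[16, 17): entirely removed.
[25, 37) \ B = [27, 29).

[27, 29)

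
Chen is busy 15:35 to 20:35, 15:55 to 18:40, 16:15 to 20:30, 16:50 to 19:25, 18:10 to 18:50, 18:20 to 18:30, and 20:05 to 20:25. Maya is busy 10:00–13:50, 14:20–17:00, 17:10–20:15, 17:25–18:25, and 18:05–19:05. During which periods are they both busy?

A, merged: 15:35–20:35.
B, merged: 10:00–13:50, 14:20–17:00, 17:10–20:15.
15:35–20:35 meets the second set on 15:35–17:00, 17:10–20:15.

15:35–17:00, 17:10–20:15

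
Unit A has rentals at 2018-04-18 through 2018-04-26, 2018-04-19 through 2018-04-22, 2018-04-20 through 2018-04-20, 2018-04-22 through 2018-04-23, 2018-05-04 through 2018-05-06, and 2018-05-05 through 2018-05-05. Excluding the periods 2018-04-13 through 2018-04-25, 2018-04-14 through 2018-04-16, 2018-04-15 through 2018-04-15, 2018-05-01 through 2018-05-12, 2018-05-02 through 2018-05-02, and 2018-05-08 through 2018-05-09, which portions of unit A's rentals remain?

2018-04-26 through 2018-04-26

Merge the first list: 2018-04-18 through 2018-04-26, 2018-05-04 through 2018-05-06.
Merge the second list: 2018-04-13 through 2018-04-25, 2018-05-01 through 2018-05-12.
2018-04-18 through 2018-04-26 \ B = 2018-04-26 through 2018-04-26.
2018-05-04 through 2018-05-06: entirely removed.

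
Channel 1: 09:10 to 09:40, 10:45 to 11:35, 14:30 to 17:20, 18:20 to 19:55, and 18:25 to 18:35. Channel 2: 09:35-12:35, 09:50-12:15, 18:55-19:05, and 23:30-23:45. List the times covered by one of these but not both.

09:10–09:35, 09:40–10:45, 11:35–12:35, 14:30–17:20, 18:20–18:55, 19:05–19:55, 23:30–23:45

First set merges to 09:10–09:40, 10:45–11:35, 14:30–17:20, 18:20–19:55.
Second set merges to 09:35–12:35, 18:55–19:05, 23:30–23:45.
A but not B: 09:10–09:35, 14:30–17:20, 18:20–18:55, 19:05–19:55.
B but not A: 09:40–10:45, 11:35–12:35, 23:30–23:45.
Combining gives A △ B.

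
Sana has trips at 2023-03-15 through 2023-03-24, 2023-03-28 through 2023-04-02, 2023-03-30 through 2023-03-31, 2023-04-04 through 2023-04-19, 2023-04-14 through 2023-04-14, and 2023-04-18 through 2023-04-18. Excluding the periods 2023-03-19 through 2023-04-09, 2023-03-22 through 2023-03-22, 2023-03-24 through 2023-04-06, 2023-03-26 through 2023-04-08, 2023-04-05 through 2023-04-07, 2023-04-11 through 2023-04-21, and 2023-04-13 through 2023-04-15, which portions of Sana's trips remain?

2023-03-15 through 2023-03-18, 2023-04-10 through 2023-04-10

A, merged: 2023-03-15 through 2023-03-24, 2023-03-28 through 2023-04-02, 2023-04-04 through 2023-04-19.
B, merged: 2023-03-19 through 2023-04-09, 2023-04-11 through 2023-04-21.
2023-03-15 through 2023-03-24 \ B = 2023-03-15 through 2023-03-18.
2023-03-28 through 2023-04-02: entirely removed.
2023-04-04 through 2023-04-19 \ B = 2023-04-10 through 2023-04-10.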